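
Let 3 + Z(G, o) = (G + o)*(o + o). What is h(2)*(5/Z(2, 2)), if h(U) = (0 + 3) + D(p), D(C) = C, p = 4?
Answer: 35/13 ≈ 2.6923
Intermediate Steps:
Z(G, o) = -3 + 2*o*(G + o) (Z(G, o) = -3 + (G + o)*(o + o) = -3 + (G + o)*(2*o) = -3 + 2*o*(G + o))
h(U) = 7 (h(U) = (0 + 3) + 4 = 3 + 4 = 7)
h(2)*(5/Z(2, 2)) = 7*(5/(-3 + 2*2**2 + 2*2*2)) = 7*(5/(-3 + 2*4 + 8)) = 7*(5/(-3 + 8 + 8)) = 7*(5/13) = 35/13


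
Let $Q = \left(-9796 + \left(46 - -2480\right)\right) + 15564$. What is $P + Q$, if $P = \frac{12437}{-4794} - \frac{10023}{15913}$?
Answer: $\frac{632477770825}{76286922} \approx 8290.8$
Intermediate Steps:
$P = - \frac{245960243}{76286922}$ ($P = 12437 \left(- \frac{1}{4794}\right) - \frac{10023}{15913} = - \frac{12437}{4794} - \frac{10023}{15913} = - \frac{245960243}{76286922} \approx -3.2241$)
$Q = 8294$ ($Q = \left(-9796 + \left(46 + 2480\right)\right) + 15564 = \left(-9796 + 2526\right) + 15564 = -7270 + 15564 = 8294$)
$P + Q = - \frac{245960243}{76286922} + 8294 = \frac{632477770825}{76286922}$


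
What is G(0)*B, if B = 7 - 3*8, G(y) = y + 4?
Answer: -68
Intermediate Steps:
G(y) = 4 + y
B = -17 (B = 7 - 24 = -17)
G(0)*B = (4 + 0)*(-17) = 4*(-17) = -68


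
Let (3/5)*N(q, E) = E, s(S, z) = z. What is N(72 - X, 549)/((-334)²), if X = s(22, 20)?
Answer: 915/111556 ≈ 0.0082022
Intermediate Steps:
X = 20
N(q, E) = 5*E/3
N(72 - X, 549)/((-334)²) = ((5/3)*549)/((-334)²) = 915/111556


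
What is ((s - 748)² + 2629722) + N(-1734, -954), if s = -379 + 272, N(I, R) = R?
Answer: 3359793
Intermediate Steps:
s = -107
((s - 748)² + 2629722) + N(-1734, -954) = ((-107 - 748)² + 2629722) - 954 = ((-855)² + 2629722) - 954 = (731025 + 2629722) - 954 = 3360747 - 954 = 3359793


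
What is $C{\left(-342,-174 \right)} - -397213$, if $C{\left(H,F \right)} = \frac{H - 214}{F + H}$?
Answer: $\frac{51240616}{129} \approx 3.9721 \cdot 10^{5}$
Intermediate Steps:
$C{\left(H,F \right)} = \frac{-214 + H}{F + H}$
$C{\left(-342,-174 \right)} - -397213 = \frac{-214 - 342}{-174 - 342} - -397213 = \frac{1}{-516} \left(-556\right) + 397213 = \left(- \frac{1}{516}\right) \left(-556\right) + 397213 = \frac{139}{129} + 397213 = \frac{51240616}{129}$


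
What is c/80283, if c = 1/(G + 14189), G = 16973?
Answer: 1/2501778846 ≈ 3.9972e-10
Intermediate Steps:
c = 1/31162 (c = 1/(16973 + 14189) = 1/31162 ≈ 3.2090e-5)
c/80283 = (1/31162)/80283 = (1/31162)*(1/80283) = 1/2501778846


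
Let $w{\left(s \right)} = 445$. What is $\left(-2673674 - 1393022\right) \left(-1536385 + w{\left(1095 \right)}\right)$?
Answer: $6246201054240$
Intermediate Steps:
$\left(-2673674 - 1393022\right) \left(-1536385 + w{\left(1095 \right)}\right) = \left(-2673674 - 1393022\right) \left(-1536385 + 445\right) = \left(-4066696\right) \left(-1535940\right) = 6246201054240$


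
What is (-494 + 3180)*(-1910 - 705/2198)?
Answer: -5639102555/1099 ≈ -5.1311e+6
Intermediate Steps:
(-494 + 3180)*(-1910 - 705/2198) = 2686*(-1910 - 705*1/2198) = 2686*(-1910 - 705/2198) = 2686*(-4198885/2198) = -5639102555/1099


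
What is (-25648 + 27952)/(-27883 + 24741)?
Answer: -1152/1571 ≈ -0.73329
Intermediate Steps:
(-25648 + 27952)/(-27883 + 24741) = 2304/(-3142) = 2304*(-1/3142) = -1152/1571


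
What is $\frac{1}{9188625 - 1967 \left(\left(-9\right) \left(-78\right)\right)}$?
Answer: $\frac{1}{7807791} \approx 1.2808 \cdot 10^{-7}$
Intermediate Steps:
$\frac{1}{9188625 - 1967 \left(\left(-9\right) \left(-78\right)\right)} = \frac{1}{9188625 - 1380834} = \frac{1}{7807791}$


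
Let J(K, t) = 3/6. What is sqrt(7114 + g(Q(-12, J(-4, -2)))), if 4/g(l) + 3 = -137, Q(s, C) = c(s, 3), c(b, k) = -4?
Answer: sqrt(8714615)/35 ≈ 84.344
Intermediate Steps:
J(K, t) = 1/2 (J(K, t) = 3*(1/6) = 1/2)
Q(s, C) = -4
g(l) = -1/35 (g(l) = 4/(-3 - 137) = 4/(-140) = 4*(-1/140) = -1/35)
sqrt(7114 + g(Q(-12, J(-4, -2)))) = sqrt(7114 - 1/35) = sqrt(248989/35) = sqrt(8714615)/35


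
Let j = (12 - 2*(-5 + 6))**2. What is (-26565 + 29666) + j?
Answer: 3201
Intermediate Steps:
j = 100 (j = (12 - 2*1)**2 = (12 - 2)**2 = 10**2 = 100)
(-26565 + 29666) + j = (-26565 + 29666) + 100 = 3101 + 100 = 3201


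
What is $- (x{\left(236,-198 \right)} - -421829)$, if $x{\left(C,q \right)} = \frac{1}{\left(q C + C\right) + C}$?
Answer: $- \frac{19512122223}{46256} \approx -4.2183 \cdot 10^{5}$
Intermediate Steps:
$x{\left(C,q \right)} = \frac{1}{2 C + C q}$ ($x{\left(C,q \right)} = \frac{1}{\left(C q + C\right) + C} = \frac{1}{\left(C + C q\right) + C} = \frac{1}{2 C + C q}$)
$- (x{\left(236,-198 \right)} - -421829) = - (\frac{1}{236 \left(2 - 198\right)} - -421829) = - (\frac{1}{236 \left(-196\right)} + 421829) = - (\frac{1}{236} \left(- \frac{1}{196}\right) + 421829) = - (- \frac{1}{46256} + 421829) = \left(-1\right) \frac{19512122223}{46256} = - \frac{19512122223}{46256}$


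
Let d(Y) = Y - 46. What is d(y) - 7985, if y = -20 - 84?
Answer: -8135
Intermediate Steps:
y = -104
d(Y) = -46 + Y
d(y) - 7985 = (-46 - 104) - 7985 = -150 - 7985 = -8135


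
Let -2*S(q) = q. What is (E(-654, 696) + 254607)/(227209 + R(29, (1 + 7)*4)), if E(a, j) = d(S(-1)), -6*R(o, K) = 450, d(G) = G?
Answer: 509215/454268 ≈ 1.1210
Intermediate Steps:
S(q) = -q/2
R(o, K) = -75 (R(o, K) = -⅙*450 = -75)
E(a, j) = ½ (E(a, j) = -½*(-1) = ½)
(E(-654, 696) + 254607)/(227209 + R(29, (1 + 7)*4)) = (½ + 254607)/(227209 - 75) = (509215/2)/227134 = (509215/2)*(1/227134) = 509215/454268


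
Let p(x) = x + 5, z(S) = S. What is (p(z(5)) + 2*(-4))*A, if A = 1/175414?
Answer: 1/87707 ≈ 1.1402e-5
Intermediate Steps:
p(x) = 5 + x
A = 1/175414 ≈ 5.7008e-6
(p(z(5)) + 2*(-4))*A = ((5 + 5) + 2*(-4))*(1/175414) = (10 - 8)*(1/175414) = 2*(1/175414) = 1/87707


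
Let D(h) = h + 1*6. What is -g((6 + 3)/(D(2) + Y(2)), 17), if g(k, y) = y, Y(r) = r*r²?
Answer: -17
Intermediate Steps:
Y(r) = r³
D(h) = 6 + h (D(h) = h + 6 = 6 + h)
-g((6 + 3)/(D(2) + Y(2)), 17) = -1*17 = -17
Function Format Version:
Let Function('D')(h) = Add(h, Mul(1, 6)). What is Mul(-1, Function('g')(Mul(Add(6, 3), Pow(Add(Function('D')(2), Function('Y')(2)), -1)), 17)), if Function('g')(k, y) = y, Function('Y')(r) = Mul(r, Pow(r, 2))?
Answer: -17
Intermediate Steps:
Function('Y')(r) = Pow(r, 3)
Function('D')(h) = Add(6, h) (Function('D')(h) = Add(h, 6) = Add(6, h))
Mul(-1, Function('g')(Mul(Add(6, 3), Pow(Add(Function('D')(2), Function('Y')(2)), -1)), 17)) = Mul(-1, 17) = -17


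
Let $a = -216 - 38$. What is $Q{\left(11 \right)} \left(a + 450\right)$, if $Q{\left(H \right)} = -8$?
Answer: $-1568$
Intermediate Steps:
$a = -254$
$Q{\left(11 \right)} \left(a + 450\right) = - 8 \left(-254 + 450\right) = \left(-8\right) 196 = -1568$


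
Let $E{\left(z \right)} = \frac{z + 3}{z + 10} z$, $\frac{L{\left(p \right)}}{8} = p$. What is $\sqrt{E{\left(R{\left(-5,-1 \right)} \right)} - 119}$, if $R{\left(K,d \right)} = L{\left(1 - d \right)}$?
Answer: $\frac{3 i \sqrt{2015}}{13} \approx 10.359 i$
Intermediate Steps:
$L{\left(p \right)} = 8 p$
$R{\left(K,d \right)} = 8 - 8 d$ ($R{\left(K,d \right)} = 8 \left(1 - d\right) = 8 - 8 d$)
$E{\left(z \right)} = \frac{z \left(3 + z\right)}{10 + z}$ ($E{\left(z \right)} = \frac{3 + z}{10 + z} z = \frac{z \left(3 + z\right)}{10 + z}$)
$\sqrt{E{\left(R{\left(-5,-1 \right)} \right)} - 119} = \sqrt{\frac{\left(8 - -8\right) \left(3 + \left(8 - -8\right)\right)}{10 + \left(8 - -8\right)} - 119} = \sqrt{\frac{\left(8 + 8\right) \left(3 + \left(8 + 8\right)\right)}{10 + \left(8 + 8\right)} - 119} = \sqrt{\frac{16 \left(3 + 16\right)}{10 + 16} - 119} = \sqrt{16 \cdot \frac{1}{26} \cdot 19 - 119} = \sqrt{\frac{152}{13} - 119} = \sqrt{- \frac{1395}{13}} = \frac{3 i \sqrt{2015}}{13}$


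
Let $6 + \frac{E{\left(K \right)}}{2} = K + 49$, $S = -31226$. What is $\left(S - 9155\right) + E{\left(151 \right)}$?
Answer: $-39993$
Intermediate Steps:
$E{\left(K \right)} = 86 + 2 K$ ($E{\left(K \right)} = -12 + 2 \left(K + 49\right) = -12 + 2 \left(49 + K\right) = -12 + \left(98 + 2 K\right) = 86 + 2 K$)
$\left(S - 9155\right) + E{\left(151 \right)} = \left(-31226 - 9155\right) + \left(86 + 2 \cdot 151\right) = \left(-31226 - 9155\right) + \left(86 + 302\right) = -40381 + 388 = -39993$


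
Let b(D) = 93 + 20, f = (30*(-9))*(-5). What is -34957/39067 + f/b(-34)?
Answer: 48790309/4414571 ≈ 11.052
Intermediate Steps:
f = 1350 (f = -270*(-5) = 1350)
b(D) = 113
-34957/39067 + f/b(-34) = -34957/39067 + 1350/113 = 48790309/4414571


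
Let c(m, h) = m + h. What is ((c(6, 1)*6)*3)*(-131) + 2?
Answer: -16504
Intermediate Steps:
c(m, h) = h + m
((c(6, 1)*6)*3)*(-131) + 2 = (((1 + 6)*6)*3)*(-131) + 2 = ((7*6)*3)*(-131) + 2 = (42*3)*(-131) + 2 = 126*(-131) + 2 = -16506 + 2 = -16504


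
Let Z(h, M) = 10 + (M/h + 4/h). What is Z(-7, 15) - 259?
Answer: -1762/7 ≈ -251.71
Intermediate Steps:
Z(h, M) = 10 + 4/h + M/h (Z(h, M) = 10 + (4/h + M/h) = 10 + 4/h + M/h)
Z(-7, 15) - 259 = (4 + 15 + 10*(-7))/(-7) - 259 = -(4 + 15 - 70)/7 - 259 = -⅐*(-51) - 259 = 51/7 - 259 = -1762/7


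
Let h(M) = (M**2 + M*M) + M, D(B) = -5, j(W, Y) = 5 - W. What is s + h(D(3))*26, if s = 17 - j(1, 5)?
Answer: 1183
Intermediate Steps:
h(M) = M + 2*M**2 (h(M) = (M**2 + M**2) + M = 2*M**2 + M = M + 2*M**2)
s = 13 (s = 17 - (5 - 1*1) = 17 - (5 - 1) = 17 - 1*4 = 17 - 4 = 13)
s + h(D(3))*26 = 13 - 5*(1 + 2*(-5))*26 = 13 - 5*(1 - 10)*26 = 13 - 5*(-9)*26 = 13 + 45*26 = 13 + 1170 = 1183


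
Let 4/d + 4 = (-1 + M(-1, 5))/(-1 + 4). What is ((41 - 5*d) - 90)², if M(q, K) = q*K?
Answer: 18769/9 ≈ 2085.4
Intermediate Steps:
M(q, K) = K*q
d = -⅔ (d = 4/(-4 + (-1 + 5*(-1))/(-1 + 4)) = 4/(-4 + (-1 - 5)/3) = 4/(-4 - 6*⅓) = 4/(-4 - 2) = 4/(-6) = 4*(-⅙) = -⅔ ≈ -0.66667)
((41 - 5*d) - 90)² = ((41 - 5*(-⅔)) - 90)² = ((41 + 10/3) - 90)² = (133/3 - 90)² = (-137/3)² = 18769/9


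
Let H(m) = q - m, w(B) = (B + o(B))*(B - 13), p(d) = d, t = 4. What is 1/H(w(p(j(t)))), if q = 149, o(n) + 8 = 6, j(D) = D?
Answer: 1/167 ≈ 0.0059880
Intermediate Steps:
o(n) = -2 (o(n) = -8 + 6 = -2)
w(B) = (-13 + B)*(-2 + B) (w(B) = (B - 2)*(B - 13) = (-2 + B)*(-13 + B) = (-13 + B)*(-2 + B))
H(m) = 149 - m
1/H(w(p(j(t)))) = 1/(149 - (26 + 4² - 15*4)) = 1/(149 - (26 + 16 - 60)) = 1/(149 - 1*(-18)) = 1/(149 + 18) = 1/167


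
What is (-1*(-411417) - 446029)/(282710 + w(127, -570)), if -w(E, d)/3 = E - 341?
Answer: -8653/70838 ≈ -0.12215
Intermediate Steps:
w(E, d) = 1023 - 3*E (w(E, d) = -3*(E - 341) = -3*(-341 + E) = 1023 - 3*E)
(-1*(-411417) - 446029)/(282710 + w(127, -570)) = (-1*(-411417) - 446029)/(282710 + (1023 - 3*127)) = (411417 - 446029)/(282710 + (1023 - 381)) = -34612/(282710 + 642) = -34612/283352 = -34612*1/283352 = -8653/70838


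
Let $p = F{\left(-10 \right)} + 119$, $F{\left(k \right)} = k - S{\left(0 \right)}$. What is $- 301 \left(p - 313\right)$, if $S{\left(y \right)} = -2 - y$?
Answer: $60802$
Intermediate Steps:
$F{\left(k \right)} = 2 + k$ ($F{\left(k \right)} = k - \left(-2 - 0\right) = k - \left(-2 + 0\right) = k - -2 = k + 2 = 2 + k$)
$p = 111$ ($p = \left(2 - 10\right) + 119 = -8 + 119 = 111$)
$- 301 \left(p - 313\right) = - 301 \left(111 - 313\right) = \left(-301\right) \left(-202\right) = 60802$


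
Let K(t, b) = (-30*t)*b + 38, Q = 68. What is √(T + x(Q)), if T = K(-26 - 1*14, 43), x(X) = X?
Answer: √51706 ≈ 227.39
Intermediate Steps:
K(t, b) = 38 - 30*b*t (K(t, b) = -30*b*t + 38 = 38 - 30*b*t)
T = 51638 (T = 38 - 30*43*(-26 - 1*14) = 38 - 30*43*(-26 - 14) = 38 - 30*43*(-40) = 38 + 51600 = 51638)
√(T + x(Q)) = √(51638 + 68) = √51706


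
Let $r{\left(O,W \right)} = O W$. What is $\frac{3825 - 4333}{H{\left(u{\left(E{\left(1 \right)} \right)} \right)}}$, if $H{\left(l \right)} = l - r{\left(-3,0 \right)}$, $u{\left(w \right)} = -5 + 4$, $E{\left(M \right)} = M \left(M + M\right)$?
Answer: $508$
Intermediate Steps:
$E{\left(M \right)} = 2 M^{2}$ ($E{\left(M \right)} = M 2 M = 2 M^{2}$)
$u{\left(w \right)} = -1$
$H{\left(l \right)} = l$ ($H{\left(l \right)} = l - \left(-3\right) 0 = l - 0 = l + 0 = l$)
$\frac{3825 - 4333}{H{\left(u{\left(E{\left(1 \right)} \right)} \right)}} = \frac{3825 - 4333}{-1} = \left(3825 - 4333\right) \left(-1\right) = \left(-508\right) \left(-1\right) = 508$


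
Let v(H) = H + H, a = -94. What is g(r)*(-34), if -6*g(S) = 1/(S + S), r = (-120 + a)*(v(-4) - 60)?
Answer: 1/5136 ≈ 0.00019470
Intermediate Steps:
v(H) = 2*H
r = 14552 (r = (-120 - 94)*(2*(-4) - 60) = -214*(-8 - 60) = -214*(-68) = 14552)
g(S) = -1/(12*S) (g(S) = -1/(6*(S + S)) = -1/(2*S)/6 = -1/(12*S))
g(r)*(-34) = -1/12/14552*(-34) = -1/12*1/14552*(-34) = -1/174624*(-34) = 1/5136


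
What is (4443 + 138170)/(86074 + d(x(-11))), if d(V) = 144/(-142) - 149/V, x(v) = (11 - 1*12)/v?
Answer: 10125523/5994813 ≈ 1.6890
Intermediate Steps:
x(v) = -1/v (x(v) = (11 - 12)/v = -1/v)
d(V) = -72/71 - 149/V (d(V) = 144*(-1/142) - 149/V = -72/71 - 149/V)
(4443 + 138170)/(86074 + d(x(-11))) = (4443 + 138170)/(86074 + (-72/71 - 149/((-1/(-11))))) = 142613/(86074 + (-72/71 - 149/((-1*(-1/11))))) = 142613/(86074 + (-72/71 - 149/1/11)) = 142613/(86074 + (-72/71 - 149*11)) = 142613/(86074 + (-72/71 - 1639)) = 142613/(86074 - 116441/71) = 142613/(5994813/71) = 142613*(71/5994813) = 10125523/5994813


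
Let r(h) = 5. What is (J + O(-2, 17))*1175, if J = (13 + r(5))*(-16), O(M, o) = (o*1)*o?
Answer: 1175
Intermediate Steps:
O(M, o) = o² (O(M, o) = o*o = o²)
J = -288 (J = (13 + 5)*(-16) = 18*(-16) = -288)
(J + O(-2, 17))*1175 = (-288 + 17²)*1175 = (-288 + 289)*1175 = 1*1175 = 1175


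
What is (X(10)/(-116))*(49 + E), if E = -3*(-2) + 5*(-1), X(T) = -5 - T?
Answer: 375/58 ≈ 6.4655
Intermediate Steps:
E = 1 (E = 6 - 5 = 1)
(X(10)/(-116))*(49 + E) = ((-5 - 1*10)/(-116))*(49 + 1) = ((-5 - 10)*(-1/116))*50 = -15*(-1/116)*50 = (15/116)*50 = 375/58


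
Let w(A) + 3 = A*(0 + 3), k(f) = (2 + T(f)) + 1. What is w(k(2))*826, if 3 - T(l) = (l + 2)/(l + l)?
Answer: 9912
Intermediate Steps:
T(l) = 3 - (2 + l)/(2*l) (T(l) = 3 - (l + 2)/(l + l) = 3 - (2 + l)/(2*l))
k(f) = 11/2 - 1/f (k(f) = (2 + (5/2 - 1/f)) + 1 = (9/2 - 1/f) + 1 = 11/2 - 1/f)
w(A) = -3 + 3*A (w(A) = -3 + A*(0 + 3) = -3 + A*3 = -3 + 3*A)
w(k(2))*826 = (-3 + 3*(11/2 - 1/2))*826 = (-3 + 3*(11/2 - 1*½))*826 = (-3 + 3*(11/2 - ½))*826 = (-3 + 3*5)*826 = (-3 + 15)*826 = 12*826 = 9912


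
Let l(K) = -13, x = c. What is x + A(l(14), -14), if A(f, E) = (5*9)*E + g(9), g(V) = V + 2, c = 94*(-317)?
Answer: -30417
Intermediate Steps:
c = -29798
x = -29798
g(V) = 2 + V
A(f, E) = 11 + 45*E (A(f, E) = (5*9)*E + (2 + 9) = 45*E + 11 = 11 + 45*E)
x + A(l(14), -14) = -29798 + (11 + 45*(-14)) = -29798 + (11 - 630) = -29798 - 619 = -30417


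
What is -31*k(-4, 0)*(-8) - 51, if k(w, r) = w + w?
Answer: -2035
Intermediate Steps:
k(w, r) = 2*w
-31*k(-4, 0)*(-8) - 51 = -31*2*(-4)*(-8) - 51 = -(-248)*(-8) - 51 = -31*64 - 51 = -1984 - 51 = -2035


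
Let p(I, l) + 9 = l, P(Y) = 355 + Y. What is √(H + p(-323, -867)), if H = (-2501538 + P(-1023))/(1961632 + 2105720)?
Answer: I*√100709402501989/338946 ≈ 29.608*I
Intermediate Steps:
p(I, l) = -9 + l
H = -1251103/2033676 (H = (-2501538 + (355 - 1023))/(1961632 + 2105720) = (-2501538 - 668)/4067352 = -2502206*1/4067352 = -1251103/2033676 ≈ -0.61519)
√(H + p(-323, -867)) = √(-1251103/2033676 + (-9 - 867)) = √(-1251103/2033676 - 876) = √(-1782751279/2033676) = I*√100709402501989/338946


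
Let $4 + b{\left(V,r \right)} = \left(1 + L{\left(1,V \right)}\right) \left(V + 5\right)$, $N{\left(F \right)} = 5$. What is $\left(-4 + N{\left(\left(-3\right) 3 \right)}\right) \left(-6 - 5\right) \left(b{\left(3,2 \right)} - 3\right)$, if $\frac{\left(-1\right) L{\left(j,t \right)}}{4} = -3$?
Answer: $-1067$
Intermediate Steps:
$L{\left(j,t \right)} = 12$ ($L{\left(j,t \right)} = \left(-4\right) \left(-3\right) = 12$)
$b{\left(V,r \right)} = 61 + 13 V$ ($b{\left(V,r \right)} = -4 + \left(1 + 12\right) \left(V + 5\right) = -4 + 13 \left(5 + V\right) = -4 + \left(65 + 13 V\right) = 61 + 13 V$)
$\left(-4 + N{\left(\left(-3\right) 3 \right)}\right) \left(-6 - 5\right) \left(b{\left(3,2 \right)} - 3\right) = \left(-4 + 5\right) \left(-6 - 5\right) \left(\left(61 + 13 \cdot 3\right) - 3\right) = 1 \left(- 11 \left(\left(61 + 39\right) - 3\right)\right) = 1 \left(- 11 \left(100 - 3\right)\right) = 1 \left(\left(-11\right) 97\right) = 1 \left(-1067\right) = -1067$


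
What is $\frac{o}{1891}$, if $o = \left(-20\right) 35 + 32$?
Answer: $- \frac{668}{1891} \approx -0.35325$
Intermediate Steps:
$o = -668$ ($o = -700 + 32 = -668$)
$\frac{o}{1891} = - \frac{668}{1891}$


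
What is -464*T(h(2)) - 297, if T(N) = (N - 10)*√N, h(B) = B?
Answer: -297 + 3712*√2 ≈ 4952.6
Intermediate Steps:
T(N) = √N*(-10 + N) (T(N) = (-10 + N)*√N = √N*(-10 + N))
-464*T(h(2)) - 297 = -464*√2*(-10 + 2) - 297 = -464*√2*(-8) - 297 = -(-3712)*√2 - 297 = 3712*√2 - 297 = -297 + 3712*√2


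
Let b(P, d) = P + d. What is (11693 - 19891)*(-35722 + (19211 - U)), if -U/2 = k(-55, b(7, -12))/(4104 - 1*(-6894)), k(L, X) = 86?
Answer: 744328416794/5499 ≈ 1.3536e+8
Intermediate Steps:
U = -86/5499 (U = -172/(4104 - 1*(-6894)) = -172/(4104 + 6894) = -172/10998 = -2*43/5499 = -86/5499 ≈ -0.015639)
(11693 - 19891)*(-35722 + (19211 - U)) = (11693 - 19891)*(-35722 + (19211 - 1*(-86/5499))) = -8198*(-35722 + (19211 + 86/5499)) = -8198*(-35722 + 105641375/5499) = -8198*(-90793903/5499) = 744328416794/5499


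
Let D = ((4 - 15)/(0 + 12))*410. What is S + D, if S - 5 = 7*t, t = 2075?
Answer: 84925/6 ≈ 14154.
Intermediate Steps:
S = 14530 (S = 5 + 7*2075 = 5 + 14525 = 14530)
D = -2255/6 (D = -11/12*410 = -2255/6 ≈ -375.83)
S + D = 14530 - 2255/6 = 84925/6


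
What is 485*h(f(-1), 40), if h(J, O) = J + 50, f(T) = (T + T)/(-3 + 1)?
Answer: 24735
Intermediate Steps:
f(T) = -T (f(T) = (2*T)/(-2) = (2*T)*(-½) = -T)
h(J, O) = 50 + J
485*h(f(-1), 40) = 485*(50 - 1*(-1)) = 485*(50 + 1) = 485*51 = 24735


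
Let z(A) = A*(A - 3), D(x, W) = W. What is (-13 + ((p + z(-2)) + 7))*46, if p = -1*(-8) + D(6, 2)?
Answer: 644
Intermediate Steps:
z(A) = A*(-3 + A)
p = 10 (p = -1*(-8) + 2 = 8 + 2 = 10)
(-13 + ((p + z(-2)) + 7))*46 = (-13 + ((10 - 2*(-3 - 2)) + 7))*46 = (-13 + ((10 - 2*(-5)) + 7))*46 = (-13 + ((10 + 10) + 7))*46 = (-13 + (20 + 7))*46 = (-13 + 27)*46 = 14*46 = 644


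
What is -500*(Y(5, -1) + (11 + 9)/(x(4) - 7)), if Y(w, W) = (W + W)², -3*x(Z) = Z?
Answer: -800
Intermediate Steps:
x(Z) = -Z/3
Y(w, W) = 4*W² (Y(w, W) = (2*W)² = 4*W²)
-500*(Y(5, -1) + (11 + 9)/(x(4) - 7)) = -500*(4*(-1)² + (11 + 9)/(-⅓*4 - 7)) = -500*(4*1 + 20/(-4/3 - 7)) = -500*(4 + 20/(-25/3)) = -500*(4 - 3/25*20) = -500*(4 - 12/5) = -500*8/5 = -800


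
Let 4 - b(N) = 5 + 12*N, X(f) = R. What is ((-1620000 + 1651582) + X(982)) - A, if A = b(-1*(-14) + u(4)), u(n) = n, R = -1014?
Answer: 30785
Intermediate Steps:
X(f) = -1014
b(N) = -1 - 12*N (b(N) = 4 - (5 + 12*N) = 4 + (-5 - 12*N) = -1 - 12*N)
A = -217 (A = -1 - 12*(-1*(-14) + 4) = -1 - 12*(14 + 4) = -1 - 12*18 = -1 - 216 = -217)
((-1620000 + 1651582) + X(982)) - A = ((-1620000 + 1651582) - 1014) - 1*(-217) = (31582 - 1014) + 217 = 30568 + 217 = 30785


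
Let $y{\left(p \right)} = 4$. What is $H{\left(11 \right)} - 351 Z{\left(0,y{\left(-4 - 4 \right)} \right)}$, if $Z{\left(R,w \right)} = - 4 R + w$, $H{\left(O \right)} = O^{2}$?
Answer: $-1283$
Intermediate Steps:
$Z{\left(R,w \right)} = w - 4 R$
$H{\left(11 \right)} - 351 Z{\left(0,y{\left(-4 - 4 \right)} \right)} = 11^{2} - 351 \left(4 - 0\right) = 121 - 351 \left(4 + 0\right) = 121 - 1404 = -1283$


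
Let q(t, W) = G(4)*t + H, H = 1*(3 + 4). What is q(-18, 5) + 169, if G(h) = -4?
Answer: 248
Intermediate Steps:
H = 7 (H = 1*7 = 7)
q(t, W) = 7 - 4*t (q(t, W) = -4*t + 7 = 7 - 4*t)
q(-18, 5) + 169 = (7 - 4*(-18)) + 169 = (7 + 72) + 169 = 79 + 169 = 248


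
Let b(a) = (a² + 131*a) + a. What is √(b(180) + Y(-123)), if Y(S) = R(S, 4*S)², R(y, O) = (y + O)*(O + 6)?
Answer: 6*√2481535785 ≈ 2.9889e+5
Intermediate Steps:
R(y, O) = (6 + O)*(O + y) (R(y, O) = (O + y)*(6 + O) = (6 + O)*(O + y))
b(a) = a² + 132*a
Y(S) = (20*S² + 30*S)² (Y(S) = ((4*S)² + 6*(4*S) + 6*S + (4*S)*S)² = (16*S² + 24*S + 6*S + 4*S²)² = (20*S² + 30*S)²)
√(b(180) + Y(-123)) = √(180*(132 + 180) + 100*(-123)²*(3 + 2*(-123))²) = √(180*312 + 100*15129*(3 - 246)²) = √(56160 + 100*15129*(-243)²) = √(56160 + 100*15129*59049) = √(56160 + 89335232100) = √89335288260 = 6*√2481535785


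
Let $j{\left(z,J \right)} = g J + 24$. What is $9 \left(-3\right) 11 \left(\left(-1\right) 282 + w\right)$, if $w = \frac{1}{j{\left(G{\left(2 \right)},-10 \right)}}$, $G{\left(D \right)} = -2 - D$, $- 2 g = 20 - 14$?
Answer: $\frac{167497}{2} \approx 83749.0$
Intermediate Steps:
$g = -3$ ($g = - \frac{20 - 14}{2} = \left(- \frac{1}{2}\right) 6 = -3$)
$j{\left(z,J \right)} = 24 - 3 J$ ($j{\left(z,J \right)} = - 3 J + 24 = 24 - 3 J$)
$w = \frac{1}{54}$ ($w = \frac{1}{24 - -30} = \frac{1}{24 + 30} = \frac{1}{54} \approx 0.018519$)
$9 \left(-3\right) 11 \left(\left(-1\right) 282 + w\right) = 9 \left(-3\right) 11 \left(\left(-1\right) 282 + \frac{1}{54}\right) = \left(-27\right) 11 \left(-282 + \frac{1}{54}\right) = \left(-297\right) \left(- \frac{15227}{54}\right) = \frac{167497}{2}$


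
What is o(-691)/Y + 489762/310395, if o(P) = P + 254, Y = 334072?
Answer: 54493376083/34564759480 ≈ 1.5766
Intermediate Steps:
o(P) = 254 + P
o(-691)/Y + 489762/310395 = (254 - 691)/334072 + 489762/310395 = -437*1/334072 + 489762*(1/310395) = -437/334072 + 163254/103465 = 54493376083/34564759480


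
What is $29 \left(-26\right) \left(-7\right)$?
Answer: $5278$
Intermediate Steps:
$29 \left(-26\right) \left(-7\right) = \left(-754\right) \left(-7\right) = 5278$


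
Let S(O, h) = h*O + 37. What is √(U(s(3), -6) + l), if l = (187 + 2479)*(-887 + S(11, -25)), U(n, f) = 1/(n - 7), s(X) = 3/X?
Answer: I*√107973006/6 ≈ 1731.8*I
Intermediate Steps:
S(O, h) = 37 + O*h (S(O, h) = O*h + 37 = 37 + O*h)
U(n, f) = 1/(-7 + n)
l = -2999250 (l = (187 + 2479)*(-887 + (37 + 11*(-25))) = 2666*(-887 + (37 - 275)) = 2666*(-887 - 238) = 2666*(-1125) = -2999250)
√(U(s(3), -6) + l) = √(1/(-7 + 3/3) - 2999250) = √(1/(-7 + 3*(⅓)) - 2999250) = √(1/(-7 + 1) - 2999250) = √(1/(-6) - 2999250) = √(-⅙ - 2999250) = √(-17995501/6) = I*√107973006/6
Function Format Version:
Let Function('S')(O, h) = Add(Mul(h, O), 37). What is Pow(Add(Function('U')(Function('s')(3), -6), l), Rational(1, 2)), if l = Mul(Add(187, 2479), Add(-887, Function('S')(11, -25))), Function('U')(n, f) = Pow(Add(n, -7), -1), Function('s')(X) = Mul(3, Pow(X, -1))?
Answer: Mul(Rational(1, 6), I, Pow(107973006, Rational(1, 2))) ≈ Mul(1731.8, I)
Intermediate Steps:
Function('S')(O, h) = Add(37, Mul(O, h)) (Function('S')(O, h) = Add(Mul(O, h), 37) = Add(37, Mul(O, h)))
Function('U')(n, f) = Pow(Add(-7, n), -1)
l = -2999250 (l = Mul(Add(187, 2479), Add(-887, Add(37, Mul(11, -25)))) = Mul(2666, Add(-887, Add(37, -275))) = Mul(2666, Add(-887, -238)) = Mul(2666, -1125) = -2999250)
Pow(Add(Function('U')(Function('s')(3), -6), l), Rational(1, 2)) = Pow(Add(Pow(Add(-7, Mul(3, Pow(3, -1))), -1), -2999250), Rational(1, 2)) = Pow(Add(Pow(Add(-7, Mul(3, Rational(1, 3))), -1), -2999250), Rational(1, 2)) = Pow(Add(Pow(Add(-7, 1), -1), -2999250), Rational(1, 2)) = Pow(Add(Pow(-6, -1), -2999250), Rational(1, 2)) = Pow(Add(Rational(-1, 6), -2999250), Rational(1, 2)) = Pow(Rational(-17995501, 6), Rational(1, 2)) = Mul(Rational(1, 6), I, Pow(107973006, Rational(1, 2)))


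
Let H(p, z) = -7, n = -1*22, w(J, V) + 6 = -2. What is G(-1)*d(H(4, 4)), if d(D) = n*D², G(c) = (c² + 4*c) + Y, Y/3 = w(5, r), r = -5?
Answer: 29106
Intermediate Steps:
w(J, V) = -8 (w(J, V) = -6 - 2 = -8)
Y = -24 (Y = 3*(-8) = -24)
n = -22
G(c) = -24 + c² + 4*c (G(c) = (c² + 4*c) - 24 = -24 + c² + 4*c)
d(D) = -22*D²
G(-1)*d(H(4, 4)) = (-24 + (-1)² + 4*(-1))*(-22*(-7)²) = (-24 + 1 - 4)*(-22*49) = -27*(-1078) = 29106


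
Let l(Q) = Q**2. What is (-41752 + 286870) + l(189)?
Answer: 280839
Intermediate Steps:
(-41752 + 286870) + l(189) = (-41752 + 286870) + 189**2 = 245118 + 35721 = 280839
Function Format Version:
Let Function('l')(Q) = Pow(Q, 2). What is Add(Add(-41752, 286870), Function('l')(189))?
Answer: 280839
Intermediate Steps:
Add(Add(-41752, 286870), Function('l')(189)) = Add(Add(-41752, 286870), Pow(189, 2)) = Add(245118, 35721) = 280839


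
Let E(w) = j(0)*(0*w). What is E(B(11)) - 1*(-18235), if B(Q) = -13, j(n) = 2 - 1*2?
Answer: 18235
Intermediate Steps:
j(n) = 0 (j(n) = 2 - 2 = 0)
E(w) = 0 (E(w) = 0*(0*w) = 0*0 = 0)
E(B(11)) - 1*(-18235) = 0 - 1*(-18235) = 0 + 18235 = 18235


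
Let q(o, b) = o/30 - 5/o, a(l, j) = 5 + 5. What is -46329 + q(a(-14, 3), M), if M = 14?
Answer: -277975/6 ≈ -46329.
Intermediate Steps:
a(l, j) = 10
q(o, b) = -5/o + o/30 (q(o, b) = o*(1/30) - 5/o = o/30 - 5/o = -5/o + o/30)
-46329 + q(a(-14, 3), M) = -46329 + (-5/10 + (1/30)*10) = -46329 + (-5*1/10 + 1/3) = -46329 + (-1/2 + 1/3) = -46329 - 1/6 = -277975/6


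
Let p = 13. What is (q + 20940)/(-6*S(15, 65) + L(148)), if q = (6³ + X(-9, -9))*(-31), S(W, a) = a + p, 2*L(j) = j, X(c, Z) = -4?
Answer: -7184/197 ≈ -36.467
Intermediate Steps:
L(j) = j/2
S(W, a) = 13 + a (S(W, a) = a + 13 = 13 + a)
q = -6572 (q = (6³ - 4)*(-31) = (216 - 4)*(-31) = 212*(-31) = -6572)
(q + 20940)/(-6*S(15, 65) + L(148)) = (-6572 + 20940)/(-6*(13 + 65) + (½)*148) = 14368/(-6*78 + 74) = 14368/(-468 + 74) = 14368/(-394) = 14368*(-1/394) = -7184/197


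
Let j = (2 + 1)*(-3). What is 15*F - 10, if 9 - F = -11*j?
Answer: -1360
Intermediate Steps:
j = -9 (j = 3*(-3) = -9)
F = -90 (F = 9 - (-11)*(-9) = 9 - 1*99 = 9 - 99 = -90)
15*F - 10 = 15*(-90) - 10 = -1350 - 10 = -1360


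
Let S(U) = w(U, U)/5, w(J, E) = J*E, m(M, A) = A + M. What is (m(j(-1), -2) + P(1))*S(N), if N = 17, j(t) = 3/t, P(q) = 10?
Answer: 289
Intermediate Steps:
w(J, E) = E*J
S(U) = U**2/5 (S(U) = (U*U)/5 = U**2*(1/5) = U**2/5)
(m(j(-1), -2) + P(1))*S(N) = ((-2 + 3/(-1)) + 10)*((1/5)*17**2) = ((-2 + 3*(-1)) + 10)*((1/5)*289) = ((-2 - 3) + 10)*(289/5) = (-5 + 10)*(289/5) = 5*(289/5) = 289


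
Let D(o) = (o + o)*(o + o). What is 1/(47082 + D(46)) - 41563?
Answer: -2308658397/55546 ≈ -41563.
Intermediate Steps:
D(o) = 4*o**2 (D(o) = (2*o)*(2*o) = 4*o**2)
1/(47082 + D(46)) - 41563 = 1/(47082 + 4*46**2) - 41563 = 1/(47082 + 4*2116) - 41563 = 1/(47082 + 8464) - 41563 = 1/55546 - 41563 = -2308658397/55546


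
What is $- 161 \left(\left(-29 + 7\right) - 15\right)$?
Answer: $5957$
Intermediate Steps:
$- 161 \left(\left(-29 + 7\right) - 15\right) = - 161 \left(-22 - 15\right) = \left(-161\right) \left(-37\right) = 5957$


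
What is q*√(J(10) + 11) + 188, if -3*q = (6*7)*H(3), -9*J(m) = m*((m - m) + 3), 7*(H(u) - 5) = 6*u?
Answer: 188 - 106*√69/3 ≈ -105.50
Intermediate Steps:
H(u) = 5 + 6*u/7 (H(u) = 5 + (6*u)/7 = 5 + 6*u/7)
J(m) = -m/3 (J(m) = -m*((m - m) + 3)/9 = -m*(0 + 3)/9 = -m*3/9 = -m/3)
q = -106 (q = -6*7*(5 + (6/7)*3)/3 = -14*(5 + 18/7) = -14*53/7 = -⅓*318 = -106)
q*√(J(10) + 11) + 188 = -106*√(-⅓*10 + 11) + 188 = -106*√(-10/3 + 11) + 188 = -106*√69/3 + 188 = 188 - 106*√69/3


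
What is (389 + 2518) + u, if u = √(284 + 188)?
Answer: 2907 + 2*√118 ≈ 2928.7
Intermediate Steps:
u = 2*√118 (u = √472 = 2*√118 ≈ 21.726)
(389 + 2518) + u = (389 + 2518) + 2*√118 = 2907 + 2*√118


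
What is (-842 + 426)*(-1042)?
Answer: 433472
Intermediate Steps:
(-842 + 426)*(-1042) = -416*(-1042) = 433472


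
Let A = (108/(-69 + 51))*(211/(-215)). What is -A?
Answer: -1266/215 ≈ -5.8884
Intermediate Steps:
A = 1266/215 (A = (108/(-18))*(211*(-1/215)) = -1/18*108*(-211/215) = -6*(-211/215) = 1266/215 ≈ 5.8884)
-A = -1*1266/215 = -1266/215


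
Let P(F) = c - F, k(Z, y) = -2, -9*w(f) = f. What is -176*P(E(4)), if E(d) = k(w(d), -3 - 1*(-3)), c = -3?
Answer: 176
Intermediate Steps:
w(f) = -f/9
E(d) = -2
P(F) = -3 - F
-176*P(E(4)) = -176*(-3 - 1*(-2)) = -176*(-3 + 2) = -176*(-1) = 176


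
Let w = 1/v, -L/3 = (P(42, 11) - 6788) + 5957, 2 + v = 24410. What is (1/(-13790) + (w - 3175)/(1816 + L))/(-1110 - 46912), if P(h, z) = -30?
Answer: 534384461501/35551724395758480 ≈ 1.5031e-5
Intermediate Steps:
v = 24408 (v = -2 + 24410 = 24408)
L = 2583 (L = -3*((-30 - 6788) + 5957) = -3*(-6818 + 5957) = -3*(-861) = 2583)
w = 1/24408 ≈ 4.0970e-5
(1/(-13790) + (w - 3175)/(1816 + L))/(-1110 - 46912) = (1/(-13790) + (1/24408 - 3175)/(1816 + 2583))/(-1110 - 46912) = (-1/13790 - 77495399/24408/4399)/(-48022) = (-1/13790 - 77495399/24408*1/4399)*(-1/48022) = (-1/13790 - 77495399/107370792)*(-1/48022) = -534384461501/740321610840*(-1/48022) = 534384461501/35551724395758480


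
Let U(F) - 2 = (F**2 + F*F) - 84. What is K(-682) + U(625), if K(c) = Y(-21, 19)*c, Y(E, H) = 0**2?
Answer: 781168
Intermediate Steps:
Y(E, H) = 0
K(c) = 0 (K(c) = 0*c = 0)
U(F) = -82 + 2*F**2 (U(F) = 2 + ((F**2 + F*F) - 84) = 2 + ((F**2 + F**2) - 84) = 2 + (2*F**2 - 84) = 2 + (-84 + 2*F**2) = -82 + 2*F**2)
K(-682) + U(625) = 0 + (-82 + 2*625**2) = 0 + (-82 + 2*390625) = 0 + (-82 + 781250) = 0 + 781168 = 781168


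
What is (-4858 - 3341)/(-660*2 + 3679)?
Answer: -8199/2359 ≈ -3.4756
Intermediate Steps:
(-4858 - 3341)/(-660*2 + 3679) = -8199/(-1320 + 3679) = -8199/2359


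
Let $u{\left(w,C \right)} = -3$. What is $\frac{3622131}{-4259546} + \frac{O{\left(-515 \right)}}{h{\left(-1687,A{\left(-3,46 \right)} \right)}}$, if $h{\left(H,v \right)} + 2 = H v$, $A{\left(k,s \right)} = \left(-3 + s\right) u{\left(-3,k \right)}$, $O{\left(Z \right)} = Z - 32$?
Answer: $- \frac{790581742013}{926966660066} \approx -0.85287$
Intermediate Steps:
$O{\left(Z \right)} = -32 + Z$ ($O{\left(Z \right)} = Z - 32 = -32 + Z$)
$A{\left(k,s \right)} = 9 - 3 s$ ($A{\left(k,s \right)} = \left(-3 + s\right) \left(-3\right) = 9 - 3 s$)
$h{\left(H,v \right)} = -2 + H v$
$\frac{3622131}{-4259546} + \frac{O{\left(-515 \right)}}{h{\left(-1687,A{\left(-3,46 \right)} \right)}} = \frac{3622131}{-4259546} + \frac{-32 - 515}{-2 - 1687 \left(9 - 138\right)} = 3622131 \left(- \frac{1}{4259546}\right) - \frac{547}{-2 - 1687 \left(9 - 138\right)} = - \frac{3622131}{4259546} - \frac{547}{-2 - -217623} = - \frac{3622131}{4259546} - \frac{547}{-2 + 217623} = - \frac{3622131}{4259546} - \frac{547}{217621} = - \frac{790581742013}{926966660066}$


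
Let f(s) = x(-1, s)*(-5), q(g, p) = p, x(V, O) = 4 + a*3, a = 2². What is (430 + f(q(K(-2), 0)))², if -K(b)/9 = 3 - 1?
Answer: 122500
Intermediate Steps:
K(b) = -18 (K(b) = -9*(3 - 1) = -9*2 = -18)
a = 4
x(V, O) = 16 (x(V, O) = 4 + 4*3 = 4 + 12 = 16)
f(s) = -80 (f(s) = 16*(-5) = -80)
(430 + f(q(K(-2), 0)))² = (430 - 80)² = 350² = 122500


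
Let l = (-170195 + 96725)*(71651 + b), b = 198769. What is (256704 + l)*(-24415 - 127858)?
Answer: 3025283933482008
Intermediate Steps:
l = -19867757400 (l = (-170195 + 96725)*(71651 + 198769) = -73470*270420 = -19867757400)
(256704 + l)*(-24415 - 127858) = (256704 - 19867757400)*(-24415 - 127858) = -19867500696*(-152273) = 3025283933482008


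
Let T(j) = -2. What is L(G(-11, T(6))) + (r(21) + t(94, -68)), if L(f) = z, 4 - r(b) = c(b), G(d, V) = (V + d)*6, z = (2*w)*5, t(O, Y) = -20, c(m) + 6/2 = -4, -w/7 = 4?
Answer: -289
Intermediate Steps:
w = -28 (w = -7*4 = -28)
c(m) = -7 (c(m) = -3 - 4 = -7)
z = -280 (z = (2*(-28))*5 = -56*5 = -280)
G(d, V) = 6*V + 6*d
r(b) = 11 (r(b) = 4 - 1*(-7) = 4 + 7 = 11)
L(f) = -280
L(G(-11, T(6))) + (r(21) + t(94, -68)) = -280 + (11 - 20) = -280 - 9 = -289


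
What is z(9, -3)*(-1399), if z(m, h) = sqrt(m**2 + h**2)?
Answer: -4197*sqrt(10) ≈ -13272.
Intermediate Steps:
z(m, h) = sqrt(h**2 + m**2)
z(9, -3)*(-1399) = sqrt((-3)**2 + 9**2)*(-1399) = sqrt(9 + 81)*(-1399) = sqrt(90)*(-1399) = (3*sqrt(10))*(-1399) = -4197*sqrt(10)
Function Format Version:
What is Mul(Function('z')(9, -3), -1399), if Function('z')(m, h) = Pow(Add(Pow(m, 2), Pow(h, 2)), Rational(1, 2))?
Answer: Mul(-4197, Pow(10, Rational(1, 2))) ≈ -13272.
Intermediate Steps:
Function('z')(m, h) = Pow(Add(Pow(h, 2), Pow(m, 2)), Rational(1, 2))
Mul(Function('z')(9, -3), -1399) = Mul(Pow(Add(Pow(-3, 2), Pow(9, 2)), Rational(1, 2)), -1399) = Mul(Pow(Add(9, 81), Rational(1, 2)), -1399) = Mul(Pow(90, Rational(1, 2)), -1399) = Mul(Mul(3, Pow(10, Rational(1, 2))), -1399) = Mul(-4197, Pow(10, Rational(1, 2)))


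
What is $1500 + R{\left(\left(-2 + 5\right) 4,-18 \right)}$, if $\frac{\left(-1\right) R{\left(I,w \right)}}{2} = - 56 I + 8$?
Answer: $2828$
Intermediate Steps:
$R{\left(I,w \right)} = -16 + 112 I$ ($R{\left(I,w \right)} = - 2 \left(- 56 I + 8\right) = - 2 \left(8 - 56 I\right) = -16 + 112 I$)
$1500 + R{\left(\left(-2 + 5\right) 4,-18 \right)} = 1500 - \left(16 - 112 \left(-2 + 5\right) 4\right) = 1500 - \left(16 - 112 \cdot 3 \cdot 4\right) = 1500 + \left(-16 + 112 \cdot 12\right) = 1500 + \left(-16 + 1344\right) = 1500 + 1328 = 2828$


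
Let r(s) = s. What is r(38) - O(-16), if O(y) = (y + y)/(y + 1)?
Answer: 538/15 ≈ 35.867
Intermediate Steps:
O(y) = 2*y/(1 + y) (O(y) = (2*y)/(1 + y) = 2*y/(1 + y))
r(38) - O(-16) = 38 - 2*(-16)/(1 - 16) = 38 - 2*(-16)/(-15) = 38 - 2*(-16)*(-1)/15 = 38 - 1*32/15 = 38 - 32/15 = 538/15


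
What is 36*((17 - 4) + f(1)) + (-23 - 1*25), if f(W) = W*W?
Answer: 456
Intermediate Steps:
f(W) = W²
36*((17 - 4) + f(1)) + (-23 - 1*25) = 36*((17 - 4) + 1²) + (-23 - 1*25) = 36*(13 + 1) + (-23 - 25) = 36*14 - 48 = 504 - 48 = 456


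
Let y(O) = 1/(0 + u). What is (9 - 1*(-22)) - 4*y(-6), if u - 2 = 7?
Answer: 275/9 ≈ 30.556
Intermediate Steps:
u = 9 (u = 2 + 7 = 9)
y(O) = ⅑ (y(O) = 1/(0 + 9) = 1/9 = ⅑)
(9 - 1*(-22)) - 4*y(-6) = (9 - 1*(-22)) - 4*⅑ = (9 + 22) - 4/9 = 31 - 4/9 = 275/9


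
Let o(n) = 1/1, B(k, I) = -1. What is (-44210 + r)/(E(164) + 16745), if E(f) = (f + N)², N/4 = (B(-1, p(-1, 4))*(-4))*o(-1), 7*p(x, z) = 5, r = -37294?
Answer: -81504/49145 ≈ -1.6584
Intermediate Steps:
p(x, z) = 5/7 (p(x, z) = (⅐)*5 = 5/7)
o(n) = 1
N = 16 (N = 4*(-1*(-4)*1) = 4*(4*1) = 4*4 = 16)
E(f) = (16 + f)² (E(f) = (f + 16)² = (16 + f)²)
(-44210 + r)/(E(164) + 16745) = (-44210 - 37294)/((16 + 164)² + 16745) = -81504/(180² + 16745) = -81504/(32400 + 16745) = -81504/49145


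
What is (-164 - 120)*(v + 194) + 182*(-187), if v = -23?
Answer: -82598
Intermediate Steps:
(-164 - 120)*(v + 194) + 182*(-187) = (-164 - 120)*(-23 + 194) + 182*(-187) = -284*171 - 34034 = -48564 - 34034 = -82598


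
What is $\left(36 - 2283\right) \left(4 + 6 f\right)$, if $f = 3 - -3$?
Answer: $-89880$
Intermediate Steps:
$f = 6$ ($f = 3 + 3 = 6$)
$\left(36 - 2283\right) \left(4 + 6 f\right) = \left(36 - 2283\right) \left(4 + 6 \cdot 6\right) = - 2247 \left(4 + 36\right) = \left(-2247\right) 40 = -89880$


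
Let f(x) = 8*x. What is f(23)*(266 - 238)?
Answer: 5152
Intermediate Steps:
f(23)*(266 - 238) = (8*23)*(266 - 238) = 184*28 = 5152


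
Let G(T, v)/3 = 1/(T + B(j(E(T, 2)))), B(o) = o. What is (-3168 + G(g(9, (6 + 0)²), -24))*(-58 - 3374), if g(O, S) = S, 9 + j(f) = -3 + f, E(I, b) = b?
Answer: 10872180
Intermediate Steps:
j(f) = -12 + f (j(f) = -9 + (-3 + f) = -12 + f)
G(T, v) = 3/(-10 + T) (G(T, v) = 3/(T + (-12 + 2)) = 3/(T - 10) = 3/(-10 + T))
(-3168 + G(g(9, (6 + 0)²), -24))*(-58 - 3374) = (-3168 + 3/(-10 + (6 + 0)²))*(-58 - 3374) = (-3168 + 3/(-10 + 6²))*(-3432) = (-3168 + 3/(-10 + 36))*(-3432) = (-3168 + 3/26)*(-3432) = -82365/26*(-3432) = 10872180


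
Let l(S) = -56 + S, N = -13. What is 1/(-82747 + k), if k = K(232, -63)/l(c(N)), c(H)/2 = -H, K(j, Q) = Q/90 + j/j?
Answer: -100/8274701 ≈ -1.2085e-5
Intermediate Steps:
K(j, Q) = 1 + Q/90 (K(j, Q) = Q*(1/90) + 1 = Q/90 + 1 = 1 + Q/90)
c(H) = -2*H (c(H) = 2*(-H) = -2*H)
k = -1/100 (k = (1 + (1/90)*(-63))/(-56 - 2*(-13)) = (1 - 7/10)/(-56 + 26) = (3/10)/(-30) = (3/10)*(-1/30) = -1/100 ≈ -0.010000)
1/(-82747 + k) = 1/(-82747 - 1/100) = 1/(-8274701/100) = -100/8274701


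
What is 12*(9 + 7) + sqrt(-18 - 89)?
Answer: 192 + I*sqrt(107) ≈ 192.0 + 10.344*I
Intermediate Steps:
12*(9 + 7) + sqrt(-18 - 89) = 12*16 + sqrt(-107) = 192 + I*sqrt(107)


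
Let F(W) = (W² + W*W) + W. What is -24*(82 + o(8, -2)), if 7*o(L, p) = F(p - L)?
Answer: -18336/7 ≈ -2619.4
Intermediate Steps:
F(W) = W + 2*W² (F(W) = (W² + W²) + W = 2*W² + W = W + 2*W²)
o(L, p) = (p - L)*(1 - 2*L + 2*p)/7 (o(L, p) = ((p - L)*(1 + 2*(p - L)))/7 = ((p - L)*(1 + (-2*L + 2*p)))/7 = ((p - L)*(1 - 2*L + 2*p))/7 = (p - L)*(1 - 2*L + 2*p)/7)
-24*(82 + o(8, -2)) = -24*(82 + (8 - 1*(-2))*(-1 - 2*(-2) + 2*8)/7) = -24*(82 + (8 + 2)*(-1 + 4 + 16)/7) = -24*(82 + (⅐)*10*19) = -24*(82 + 190/7) = -24*764/7 = -18336/7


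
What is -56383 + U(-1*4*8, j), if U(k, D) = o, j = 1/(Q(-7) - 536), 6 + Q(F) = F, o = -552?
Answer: -56935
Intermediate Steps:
Q(F) = -6 + F
j = -1/549 (j = 1/((-6 - 7) - 536) = 1/(-13 - 536) = 1/(-549) = -1/549 ≈ -0.0018215)
U(k, D) = -552
-56383 + U(-1*4*8, j) = -56383 - 552 = -56935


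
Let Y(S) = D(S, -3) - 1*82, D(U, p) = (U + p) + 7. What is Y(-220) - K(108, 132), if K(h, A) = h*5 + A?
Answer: -970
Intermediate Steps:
K(h, A) = A + 5*h (K(h, A) = 5*h + A = A + 5*h)
D(U, p) = 7 + U + p
Y(S) = -78 + S (Y(S) = (7 + S - 3) - 1*82 = (4 + S) - 82 = -78 + S)
Y(-220) - K(108, 132) = (-78 - 220) - (132 + 5*108) = -298 - (132 + 540) = -298 - 1*672 = -298 - 672 = -970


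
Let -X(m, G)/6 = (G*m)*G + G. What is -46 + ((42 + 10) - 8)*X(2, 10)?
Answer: -55486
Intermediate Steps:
X(m, G) = -6*G - 6*m*G² (X(m, G) = -6*((G*m)*G + G) = -6*(m*G² + G) = -6*(G + m*G²) = -6*G - 6*m*G²)
-46 + ((42 + 10) - 8)*X(2, 10) = -46 + ((42 + 10) - 8)*(-6*10*(1 + 10*2)) = -46 + (52 - 8)*(-6*10*(1 + 20)) = -46 + 44*(-6*10*21) = -46 + 44*(-1260) = -46 - 55440 = -55486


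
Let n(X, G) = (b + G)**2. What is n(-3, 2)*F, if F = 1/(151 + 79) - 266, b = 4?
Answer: -1101222/115 ≈ -9575.8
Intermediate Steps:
n(X, G) = (4 + G)**2
F = -61179/230 (F = 1/230 - 266 = -61179/230 ≈ -266.00)
n(-3, 2)*F = (4 + 2)**2*(-61179/230) = 6**2*(-61179/230) = 36*(-61179/230) = -1101222/115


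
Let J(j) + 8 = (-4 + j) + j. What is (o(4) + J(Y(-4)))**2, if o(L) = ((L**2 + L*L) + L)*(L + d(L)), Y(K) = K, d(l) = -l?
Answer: 400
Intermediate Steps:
o(L) = 0 (o(L) = ((L**2 + L*L) + L)*(L - L) = ((L**2 + L**2) + L)*0 = (2*L**2 + L)*0 = (L + 2*L**2)*0 = 0)
J(j) = -12 + 2*j (J(j) = -8 + ((-4 + j) + j) = -8 + (-4 + 2*j) = -12 + 2*j)
(o(4) + J(Y(-4)))**2 = (0 + (-12 + 2*(-4)))**2 = (0 + (-12 - 8))**2 = (0 - 20)**2 = (-20)**2 = 400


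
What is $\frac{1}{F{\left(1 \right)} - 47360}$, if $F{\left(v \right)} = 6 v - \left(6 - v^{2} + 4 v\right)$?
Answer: $- \frac{1}{47363} \approx -2.1114 \cdot 10^{-5}$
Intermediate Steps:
$F{\left(v \right)} = -6 + v^{2} + 2 v$ ($F{\left(v \right)} = 6 v - \left(6 - v^{2} + 4 v\right) = -6 + v^{2} + 2 v$)
$\frac{1}{F{\left(1 \right)} - 47360} = \frac{1}{\left(-6 + 1^{2} + 2 \cdot 1\right) - 47360} = \frac{1}{\left(-6 + 1 + 2\right) - 47360} = \frac{1}{-3 - 47360} = \frac{1}{-47363} = - \frac{1}{47363}$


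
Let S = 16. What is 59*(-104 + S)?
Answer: -5192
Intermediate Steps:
59*(-104 + S) = 59*(-104 + 16) = 59*(-88) = -5192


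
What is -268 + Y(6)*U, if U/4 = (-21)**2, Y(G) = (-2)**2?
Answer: 6788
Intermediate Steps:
Y(G) = 4
U = 1764 (U = 4*(-21)**2 = 4*441 = 1764)
-268 + Y(6)*U = -268 + 4*1764 = -268 + 7056 = 6788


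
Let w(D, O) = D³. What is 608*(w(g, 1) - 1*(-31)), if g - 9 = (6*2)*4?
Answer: 112616192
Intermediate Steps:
g = 57 (g = 9 + (6*2)*4 = 9 + 12*4 = 9 + 48 = 57)
608*(w(g, 1) - 1*(-31)) = 608*(57³ - 1*(-31)) = 608*(185193 + 31) = 608*185224 = 112616192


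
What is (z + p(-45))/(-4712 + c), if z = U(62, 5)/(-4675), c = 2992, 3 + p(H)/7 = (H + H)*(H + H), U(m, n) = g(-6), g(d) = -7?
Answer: -66243583/2010250 ≈ -32.953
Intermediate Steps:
U(m, n) = -7
p(H) = -21 + 28*H² (p(H) = -21 + 7*((H + H)*(H + H)) = -21 + 7*((2*H)*(2*H)) = -21 + 7*(4*H²) = -21 + 28*H²)
z = 7/4675 (z = -7/(-4675) = -7*(-1/4675) = 7/4675 ≈ 0.0014973)
(z + p(-45))/(-4712 + c) = (7/4675 + (-21 + 28*(-45)²))/(-4712 + 2992) = (7/4675 + (-21 + 28*2025))/(-1720) = (7/4675 + (-21 + 56700))*(-1/1720) = (7/4675 + 56679)*(-1/1720) = (264974332/4675)*(-1/1720) = -66243583/2010250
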